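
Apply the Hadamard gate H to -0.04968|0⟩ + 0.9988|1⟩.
0.6711|0⟩ - 0.7414|1⟩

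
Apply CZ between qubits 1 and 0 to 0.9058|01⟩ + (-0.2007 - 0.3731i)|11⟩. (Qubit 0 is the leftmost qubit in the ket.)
0.9058|01⟩ + (0.2007 + 0.3731i)|11⟩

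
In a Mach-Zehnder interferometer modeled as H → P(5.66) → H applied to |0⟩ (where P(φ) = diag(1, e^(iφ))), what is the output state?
(0.906 - 0.2918i)|0⟩ + (0.09399 + 0.2918i)|1⟩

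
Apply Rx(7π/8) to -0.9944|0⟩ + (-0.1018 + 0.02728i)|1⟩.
(-0.1672 + 0.09984i)|0⟩ + (-0.01986 + 0.9806i)|1⟩

Rx(7π/8) = [[cos(θ/2), −i·sin(θ/2)], [−i·sin(θ/2), cos(θ/2)]]; θ = 7π/8, cos(θ/2) ≈ 0.19509, sin(θ/2) ≈ 0.980785.
With a = amp(|0⟩) = -0.9944 and b = amp(|1⟩) = (-0.1018 + 0.02728i):
new amp(|0⟩) = (0.19509)·a + (-0.980785i)·b = (-0.1672 + 0.09984i)
new amp(|1⟩) = (-0.980785i)·a + (0.19509)·b = (-0.01986 + 0.9806i)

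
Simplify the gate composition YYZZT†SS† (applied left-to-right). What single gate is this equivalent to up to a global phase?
T†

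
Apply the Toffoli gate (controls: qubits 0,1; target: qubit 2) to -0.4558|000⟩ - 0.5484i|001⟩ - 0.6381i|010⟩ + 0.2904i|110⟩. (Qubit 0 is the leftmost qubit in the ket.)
-0.4558|000⟩ - 0.5484i|001⟩ - 0.6381i|010⟩ + 0.2904i|111⟩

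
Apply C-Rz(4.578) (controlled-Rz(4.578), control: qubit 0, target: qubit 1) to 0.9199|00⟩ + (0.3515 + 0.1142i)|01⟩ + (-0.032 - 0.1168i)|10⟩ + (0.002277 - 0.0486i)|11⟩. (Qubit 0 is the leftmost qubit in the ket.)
0.9199|00⟩ + (0.3515 + 0.1142i)|01⟩ + (-0.06689 + 0.101i)|10⟩ + (0.0351 + 0.03369i)|11⟩

C-Rz(4.578) leaves the control-|0⟩ kets |00⟩, |01⟩ unchanged and applies Rz(4.578) to qubit 1 on the control-|1⟩ pair (|10⟩, |11⟩).
Rz(4.578) = [[e^(−iθ/2), 0], [0, e^(iθ/2)]] with e^(±iθ/2) = cos(θ/2) ± i·sin(θ/2); θ = 4.578, cos(θ/2) ≈ -0.658033, sin(θ/2) ≈ 0.752989.
With a = amp(|10⟩) = (-0.032 - 0.1168i) and b = amp(|11⟩) = (0.002277 - 0.0486i):
new amp(|10⟩) = (-0.658033 - 0.752989i)·a = (-0.06689 + 0.101i)
new amp(|11⟩) = (-0.658033 + 0.752989i)·b = (0.0351 + 0.03369i)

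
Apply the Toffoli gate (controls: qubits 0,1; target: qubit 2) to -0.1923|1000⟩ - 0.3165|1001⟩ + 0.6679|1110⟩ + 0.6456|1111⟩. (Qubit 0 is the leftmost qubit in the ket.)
-0.1923|1000⟩ - 0.3165|1001⟩ + 0.6679|1100⟩ + 0.6456|1101⟩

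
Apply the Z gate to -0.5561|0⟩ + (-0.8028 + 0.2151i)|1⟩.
-0.5561|0⟩ + (0.8028 - 0.2151i)|1⟩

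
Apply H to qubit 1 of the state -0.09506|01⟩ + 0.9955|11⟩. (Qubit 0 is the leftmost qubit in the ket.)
-0.06722|00⟩ + 0.06722|01⟩ + 0.7039|10⟩ - 0.7039|11⟩

H on qubit 1 mixes each pair of kets that differ only in qubit 1: amplitudes (a, b) of (|…0…⟩, |…1…⟩) become ((a + b)/√2, (a − b)/√2). Kets absent from the input have amplitude 0.
(|00⟩, |01⟩): (a, b) = (0, -0.09506) → (-0.06722, 0.06722)
(|10⟩, |11⟩): (a, b) = (0, 0.9955) → (0.7039, -0.7039)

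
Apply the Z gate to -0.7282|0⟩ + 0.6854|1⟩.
-0.7282|0⟩ - 0.6854|1⟩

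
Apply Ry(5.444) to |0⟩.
-0.9133|0⟩ + 0.4074|1⟩

Ry(5.444) = [[cos(θ/2), −sin(θ/2)], [sin(θ/2), cos(θ/2)]]; θ = 5.444, cos(θ/2) ≈ -0.913255, sin(θ/2) ≈ 0.407388.
With a = amp(|0⟩) = 1 and b = amp(|1⟩) = 0:
new amp(|0⟩) = (-0.913255)·a + (-0.407388)·b = -0.9133
new amp(|1⟩) = (0.407388)·a + (-0.913255)·b = 0.4074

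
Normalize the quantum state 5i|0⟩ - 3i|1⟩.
0.8575i|0⟩ - 0.5145i|1⟩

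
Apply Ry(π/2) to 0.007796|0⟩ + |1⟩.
-0.7016|0⟩ + 0.7126|1⟩

Ry(π/2) = [[cos(θ/2), −sin(θ/2)], [sin(θ/2), cos(θ/2)]]; θ = π/2, cos(θ/2) ≈ 0.707107, sin(θ/2) ≈ 0.707107.
With a = amp(|0⟩) = 0.007796 and b = amp(|1⟩) = 1:
new amp(|0⟩) = (0.707107)·a + (-0.707107)·b = -0.7016
new amp(|1⟩) = (0.707107)·a + (0.707107)·b = 0.7126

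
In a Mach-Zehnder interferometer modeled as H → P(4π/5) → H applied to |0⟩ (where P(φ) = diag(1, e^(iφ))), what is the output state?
(0.09549 + 0.2939i)|0⟩ + (0.9045 - 0.2939i)|1⟩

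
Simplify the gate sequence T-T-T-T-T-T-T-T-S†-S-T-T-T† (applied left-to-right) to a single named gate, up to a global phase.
T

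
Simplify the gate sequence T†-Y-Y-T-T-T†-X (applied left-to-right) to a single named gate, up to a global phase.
X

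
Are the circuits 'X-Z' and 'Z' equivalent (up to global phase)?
No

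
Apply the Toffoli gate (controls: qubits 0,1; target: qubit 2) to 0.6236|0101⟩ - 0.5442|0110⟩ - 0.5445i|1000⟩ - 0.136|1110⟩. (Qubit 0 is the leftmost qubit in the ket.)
0.6236|0101⟩ - 0.5442|0110⟩ - 0.5445i|1000⟩ - 0.136|1100⟩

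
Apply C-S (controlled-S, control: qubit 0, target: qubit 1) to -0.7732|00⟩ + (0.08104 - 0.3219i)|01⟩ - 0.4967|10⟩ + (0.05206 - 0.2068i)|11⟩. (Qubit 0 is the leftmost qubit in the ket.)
-0.7732|00⟩ + (0.08104 - 0.3219i)|01⟩ - 0.4967|10⟩ + (0.2068 + 0.05206i)|11⟩

C-S leaves the control-|0⟩ kets |00⟩, |01⟩ unchanged and applies S to qubit 1 on the control-|1⟩ pair (|10⟩, |11⟩).
S = [[1, 0], [0, i]].
With a = amp(|10⟩) = -0.4967 and b = amp(|11⟩) = (0.05206 - 0.2068i):
new amp(|10⟩) = (1)·a = -0.4967
new amp(|11⟩) = (i)·b = (0.2068 + 0.05206i)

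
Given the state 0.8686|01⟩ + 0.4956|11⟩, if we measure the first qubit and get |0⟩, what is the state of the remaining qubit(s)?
|1⟩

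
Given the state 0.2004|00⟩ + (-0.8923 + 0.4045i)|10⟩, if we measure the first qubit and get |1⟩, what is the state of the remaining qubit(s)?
(-0.9108 + 0.4129i)|0⟩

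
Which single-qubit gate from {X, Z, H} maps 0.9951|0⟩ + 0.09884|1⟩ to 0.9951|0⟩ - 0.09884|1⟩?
Z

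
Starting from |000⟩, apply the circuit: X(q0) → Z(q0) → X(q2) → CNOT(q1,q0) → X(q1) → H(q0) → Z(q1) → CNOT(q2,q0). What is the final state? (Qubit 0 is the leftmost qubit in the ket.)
-1/√2|011⟩ + 1/√2|111⟩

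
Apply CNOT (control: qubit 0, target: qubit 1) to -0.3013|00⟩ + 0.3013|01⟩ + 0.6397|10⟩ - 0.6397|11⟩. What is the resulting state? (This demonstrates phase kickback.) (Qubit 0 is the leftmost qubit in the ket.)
-0.3013|00⟩ + 0.3013|01⟩ - 0.6397|10⟩ + 0.6397|11⟩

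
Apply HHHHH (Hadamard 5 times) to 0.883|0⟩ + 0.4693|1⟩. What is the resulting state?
0.9562|0⟩ + 0.2925|1⟩

H² = I, so H^5 = H: a single Hadamard. With (a, b) = (0.883, 0.4693), H gives ((a + b)/√2, (a − b)/√2) = (0.9562, 0.2925).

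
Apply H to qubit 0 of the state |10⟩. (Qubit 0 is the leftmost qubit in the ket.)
1/√2|00⟩ - 1/√2|10⟩

H on qubit 0 mixes each pair of kets that differ only in qubit 0: amplitudes (a, b) of (|…0…⟩, |…1…⟩) become ((a + b)/√2, (a − b)/√2). Kets absent from the input have amplitude 0.
(|00⟩, |10⟩): (a, b) = (0, 1) → (1/√2, -1/√2)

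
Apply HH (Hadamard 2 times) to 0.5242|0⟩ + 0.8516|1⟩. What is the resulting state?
0.5242|0⟩ + 0.8516|1⟩

H² = I, so an even number of Hadamards cancels: H^2 = I and the state is unchanged.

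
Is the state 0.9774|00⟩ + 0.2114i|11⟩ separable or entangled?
Entangled

Writing the state as a|00⟩ + b|01⟩ + c|10⟩ + d|11⟩, it is a product state iff ad − bc = 0.
Here (a, b, c, d) = (0.9774, 0, 0, 0.2114i): ad − bc = (0.9774)(0.2114i) − (0)(0) = 0.2066i ≠ 0, so the state is entangled.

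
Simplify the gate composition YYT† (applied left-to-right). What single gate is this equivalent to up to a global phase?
T†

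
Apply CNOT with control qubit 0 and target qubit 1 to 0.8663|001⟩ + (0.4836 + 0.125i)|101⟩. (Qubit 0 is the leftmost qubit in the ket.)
0.8663|001⟩ + (0.4836 + 0.125i)|111⟩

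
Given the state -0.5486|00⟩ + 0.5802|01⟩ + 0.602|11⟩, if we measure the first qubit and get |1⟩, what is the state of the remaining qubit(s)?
|1⟩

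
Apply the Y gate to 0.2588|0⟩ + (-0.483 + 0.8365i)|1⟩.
(0.8365 + 0.483i)|0⟩ + 0.2588i|1⟩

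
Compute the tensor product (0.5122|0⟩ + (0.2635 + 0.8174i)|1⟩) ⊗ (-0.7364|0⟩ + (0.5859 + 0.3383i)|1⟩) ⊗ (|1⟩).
-0.3772|001⟩ + (0.3001 + 0.1733i)|011⟩ + (-0.194 - 0.6019i)|101⟩ + (-0.1221 + 0.5681i)|111⟩

amp(|b₁b₂…⟩) = product of the factor amplitudes for bits b₁, b₂, …; only kets whose every factor amplitude is nonzero survive.
|001⟩: (0.5122)(-0.7364)(1) = -0.3772
|011⟩: (0.5122)(0.5859 + 0.3383i)(1) = (0.3001 + 0.1733i)
|101⟩: (0.2635 + 0.8174i)(-0.7364)(1) = (-0.194 - 0.6019i)
|111⟩: (0.2635 + 0.8174i)(0.5859 + 0.3383i)(1) = (-0.1221 + 0.5681i)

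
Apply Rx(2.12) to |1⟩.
-0.8724i|0⟩ + 0.4889|1⟩

Rx(2.12) = [[cos(θ/2), −i·sin(θ/2)], [−i·sin(θ/2), cos(θ/2)]]; θ = 2.12, cos(θ/2) ≈ 0.488872, sin(θ/2) ≈ 0.872355.
With a = amp(|0⟩) = 0 and b = amp(|1⟩) = 1:
new amp(|0⟩) = (0.488872)·a + (-0.872355i)·b = -0.8724i
new amp(|1⟩) = (-0.872355i)·a + (0.488872)·b = 0.4889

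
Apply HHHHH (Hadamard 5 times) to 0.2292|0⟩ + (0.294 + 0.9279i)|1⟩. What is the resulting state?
(0.37 + 0.6561i)|0⟩ + (-0.04582 - 0.6561i)|1⟩

H² = I, so H^5 = H: a single Hadamard. With (a, b) = (0.2292, (0.294 + 0.9279i)), H gives ((a + b)/√2, (a − b)/√2) = ((0.37 + 0.6561i), (-0.04582 - 0.6561i)).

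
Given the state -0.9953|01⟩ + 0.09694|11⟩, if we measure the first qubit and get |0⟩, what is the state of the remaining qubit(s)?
-|1⟩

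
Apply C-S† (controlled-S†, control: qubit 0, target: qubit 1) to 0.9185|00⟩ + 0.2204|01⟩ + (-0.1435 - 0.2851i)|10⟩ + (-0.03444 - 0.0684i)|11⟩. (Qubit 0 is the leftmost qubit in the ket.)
0.9185|00⟩ + 0.2204|01⟩ + (-0.1435 - 0.2851i)|10⟩ + (-0.0684 + 0.03444i)|11⟩

C-S† leaves the control-|0⟩ kets |00⟩, |01⟩ unchanged and applies S† to qubit 1 on the control-|1⟩ pair (|10⟩, |11⟩).
S† = [[1, 0], [0, -i]].
With a = amp(|10⟩) = (-0.1435 - 0.2851i) and b = amp(|11⟩) = (-0.03444 - 0.0684i):
new amp(|10⟩) = (1)·a = (-0.1435 - 0.2851i)
new amp(|11⟩) = (-i)·b = (-0.0684 + 0.03444i)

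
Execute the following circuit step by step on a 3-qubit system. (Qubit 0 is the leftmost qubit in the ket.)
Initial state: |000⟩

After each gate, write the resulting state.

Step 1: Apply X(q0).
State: |100⟩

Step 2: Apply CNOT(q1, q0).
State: |100⟩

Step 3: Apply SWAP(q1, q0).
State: |010⟩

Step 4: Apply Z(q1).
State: -|010⟩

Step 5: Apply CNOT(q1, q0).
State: -|110⟩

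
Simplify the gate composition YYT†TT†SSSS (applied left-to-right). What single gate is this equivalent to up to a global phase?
T†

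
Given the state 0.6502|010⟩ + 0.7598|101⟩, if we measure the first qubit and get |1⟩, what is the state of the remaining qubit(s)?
|01⟩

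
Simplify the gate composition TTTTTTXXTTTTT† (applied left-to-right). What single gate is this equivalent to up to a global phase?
T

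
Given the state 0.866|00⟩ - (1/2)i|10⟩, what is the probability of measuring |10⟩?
1/4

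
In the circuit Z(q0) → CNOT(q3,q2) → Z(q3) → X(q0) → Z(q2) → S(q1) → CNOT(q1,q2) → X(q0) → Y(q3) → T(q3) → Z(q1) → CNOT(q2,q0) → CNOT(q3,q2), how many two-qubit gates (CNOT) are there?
4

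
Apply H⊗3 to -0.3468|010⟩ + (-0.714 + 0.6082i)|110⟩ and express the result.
(-0.375 + 0.215i)|000⟩ + (-0.375 + 0.215i)|001⟩ + (0.375 - 0.215i)|010⟩ + (0.375 - 0.215i)|011⟩ + (0.1298 - 0.215i)|100⟩ + (0.1298 - 0.215i)|101⟩ + (-0.1298 + 0.215i)|110⟩ + (-0.1298 + 0.215i)|111⟩

H⊗3 gives amp(|y⟩) = (1/2√2) Σ_x (−1)^(x·y) amp(|x⟩), where x·y is the number of positions in which both x and y have a 1.
|000⟩: (-0.3468 + (-0.714 + 0.6082i))/(2√2) = (-0.375 + 0.215i)
|001⟩: (-0.3468 + (-0.714 + 0.6082i))/(2√2) = (-0.375 + 0.215i)
|010⟩: (0.3468 - (-0.714 + 0.6082i))/(2√2) = (0.375 - 0.215i)
|011⟩: (0.3468 - (-0.714 + 0.6082i))/(2√2) = (0.375 - 0.215i)
|100⟩: (-0.3468 - (-0.714 + 0.6082i))/(2√2) = (0.1298 - 0.215i)
|101⟩: (-0.3468 - (-0.714 + 0.6082i))/(2√2) = (0.1298 - 0.215i)
|110⟩: (0.3468 + (-0.714 + 0.6082i))/(2√2) = (-0.1298 + 0.215i)
|111⟩: (0.3468 + (-0.714 + 0.6082i))/(2√2) = (-0.1298 + 0.215i)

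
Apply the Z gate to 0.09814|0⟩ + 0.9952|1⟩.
0.09814|0⟩ - 0.9952|1⟩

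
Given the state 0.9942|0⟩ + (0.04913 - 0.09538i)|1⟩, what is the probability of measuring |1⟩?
0.01151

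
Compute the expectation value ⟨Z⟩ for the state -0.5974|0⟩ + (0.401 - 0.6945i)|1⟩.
-0.2862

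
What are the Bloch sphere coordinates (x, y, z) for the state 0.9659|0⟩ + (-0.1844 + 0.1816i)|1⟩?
(-0.3562, 0.3508, 0.866)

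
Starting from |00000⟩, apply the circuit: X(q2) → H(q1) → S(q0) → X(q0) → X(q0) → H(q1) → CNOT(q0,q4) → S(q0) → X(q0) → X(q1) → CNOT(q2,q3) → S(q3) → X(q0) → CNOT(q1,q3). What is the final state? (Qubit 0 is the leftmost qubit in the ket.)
i|01100⟩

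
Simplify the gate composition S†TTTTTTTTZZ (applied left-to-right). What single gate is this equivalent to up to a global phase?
S†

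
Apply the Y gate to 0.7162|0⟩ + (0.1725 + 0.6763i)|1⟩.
(0.6763 - 0.1725i)|0⟩ + 0.7162i|1⟩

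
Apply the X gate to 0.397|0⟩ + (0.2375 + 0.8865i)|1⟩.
(0.2375 + 0.8865i)|0⟩ + 0.397|1⟩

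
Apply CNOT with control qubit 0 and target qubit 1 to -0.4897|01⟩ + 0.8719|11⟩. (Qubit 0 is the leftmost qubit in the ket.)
-0.4897|01⟩ + 0.8719|10⟩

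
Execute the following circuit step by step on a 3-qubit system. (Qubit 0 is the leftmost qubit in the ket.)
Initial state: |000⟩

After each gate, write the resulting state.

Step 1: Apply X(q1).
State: |010⟩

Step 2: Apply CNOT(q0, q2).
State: |010⟩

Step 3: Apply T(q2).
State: |010⟩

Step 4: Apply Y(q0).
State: i|110⟩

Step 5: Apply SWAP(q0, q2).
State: i|011⟩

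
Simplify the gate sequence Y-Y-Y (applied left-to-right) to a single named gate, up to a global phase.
Y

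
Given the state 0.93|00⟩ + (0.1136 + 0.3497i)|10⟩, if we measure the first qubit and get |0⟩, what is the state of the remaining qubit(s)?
|0⟩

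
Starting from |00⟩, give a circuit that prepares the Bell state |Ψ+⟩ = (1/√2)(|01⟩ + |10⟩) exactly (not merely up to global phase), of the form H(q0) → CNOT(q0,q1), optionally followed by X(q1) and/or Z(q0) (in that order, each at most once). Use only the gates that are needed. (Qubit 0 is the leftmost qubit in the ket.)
H(q0) → CNOT(q0,q1) → X(q1)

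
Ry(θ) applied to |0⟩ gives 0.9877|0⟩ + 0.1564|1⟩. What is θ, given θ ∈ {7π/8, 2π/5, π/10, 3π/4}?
π/10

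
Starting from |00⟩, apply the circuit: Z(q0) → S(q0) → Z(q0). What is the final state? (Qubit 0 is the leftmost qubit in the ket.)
|00⟩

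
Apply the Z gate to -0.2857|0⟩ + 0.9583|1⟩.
-0.2857|0⟩ - 0.9583|1⟩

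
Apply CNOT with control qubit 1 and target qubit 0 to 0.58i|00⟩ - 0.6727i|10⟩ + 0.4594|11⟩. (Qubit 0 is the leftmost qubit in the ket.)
0.58i|00⟩ + 0.4594|01⟩ - 0.6727i|10⟩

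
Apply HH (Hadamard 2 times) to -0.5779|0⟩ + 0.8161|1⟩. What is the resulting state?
-0.5779|0⟩ + 0.8161|1⟩

H² = I, so an even number of Hadamards cancels: H^2 = I and the state is unchanged.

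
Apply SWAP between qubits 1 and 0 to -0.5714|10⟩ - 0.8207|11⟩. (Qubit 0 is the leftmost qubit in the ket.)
-0.5714|01⟩ - 0.8207|11⟩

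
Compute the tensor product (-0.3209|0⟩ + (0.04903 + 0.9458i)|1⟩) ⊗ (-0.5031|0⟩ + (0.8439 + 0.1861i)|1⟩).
0.1614|00⟩ + (-0.2708 - 0.05972i)|01⟩ + (-0.02467 - 0.4758i)|10⟩ + (-0.1346 + 0.8073i)|11⟩

amp(|b₁b₂…⟩) = product of the factor amplitudes for bits b₁, b₂, …; only kets whose every factor amplitude is nonzero survive.
|00⟩: (-0.3209)(-0.5031) = 0.1614
|01⟩: (-0.3209)(0.8439 + 0.1861i) = (-0.2708 - 0.05972i)
|10⟩: (0.04903 + 0.9458i)(-0.5031) = (-0.02467 - 0.4758i)
|11⟩: (0.04903 + 0.9458i)(0.8439 + 0.1861i) = (-0.1346 + 0.8073i)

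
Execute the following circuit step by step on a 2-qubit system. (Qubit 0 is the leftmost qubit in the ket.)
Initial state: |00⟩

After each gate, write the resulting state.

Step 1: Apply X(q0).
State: |10⟩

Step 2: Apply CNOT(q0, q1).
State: |11⟩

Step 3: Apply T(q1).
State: (1/√2 + (1/√2)i)|11⟩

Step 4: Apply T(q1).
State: i|11⟩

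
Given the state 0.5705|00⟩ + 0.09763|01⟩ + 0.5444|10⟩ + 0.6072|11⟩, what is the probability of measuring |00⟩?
0.3255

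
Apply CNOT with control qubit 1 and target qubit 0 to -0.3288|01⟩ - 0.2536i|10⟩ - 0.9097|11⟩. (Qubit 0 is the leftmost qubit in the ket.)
-0.9097|01⟩ - 0.2536i|10⟩ - 0.3288|11⟩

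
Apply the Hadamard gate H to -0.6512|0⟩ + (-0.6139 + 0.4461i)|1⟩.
(-0.8946 + 0.3154i)|0⟩ + (-0.02638 - 0.3154i)|1⟩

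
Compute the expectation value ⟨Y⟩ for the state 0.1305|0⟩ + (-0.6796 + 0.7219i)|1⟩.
0.1884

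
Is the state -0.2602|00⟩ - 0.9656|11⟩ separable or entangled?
Entangled

Writing the state as a|00⟩ + b|01⟩ + c|10⟩ + d|11⟩, it is a product state iff ad − bc = 0.
Here (a, b, c, d) = (-0.2602, 0, 0, -0.9656): ad − bc = (-0.2602)(-0.9656) − (0)(0) = 0.2512 ≠ 0, so the state is entangled.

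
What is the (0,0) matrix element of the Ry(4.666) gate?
-0.6905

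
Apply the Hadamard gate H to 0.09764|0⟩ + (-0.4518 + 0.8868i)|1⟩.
(-0.2504 + 0.6271i)|0⟩ + (0.3885 - 0.6271i)|1⟩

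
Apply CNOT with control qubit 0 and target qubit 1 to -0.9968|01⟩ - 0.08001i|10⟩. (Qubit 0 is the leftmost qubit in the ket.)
-0.9968|01⟩ - 0.08001i|11⟩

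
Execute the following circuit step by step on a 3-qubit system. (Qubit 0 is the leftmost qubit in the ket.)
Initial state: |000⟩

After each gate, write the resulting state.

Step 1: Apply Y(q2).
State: i|001⟩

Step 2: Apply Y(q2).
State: |000⟩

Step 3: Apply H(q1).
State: 1/√2|000⟩ + 1/√2|010⟩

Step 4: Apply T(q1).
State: 1/√2|000⟩ + (1/2 + (1/2)i)|010⟩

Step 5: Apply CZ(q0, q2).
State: 1/√2|000⟩ + (1/2 + (1/2)i)|010⟩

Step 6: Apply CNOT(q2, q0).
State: 1/√2|000⟩ + (1/2 + (1/2)i)|010⟩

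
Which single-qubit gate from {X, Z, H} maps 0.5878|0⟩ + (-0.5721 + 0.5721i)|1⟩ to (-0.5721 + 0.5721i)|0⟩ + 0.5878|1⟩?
X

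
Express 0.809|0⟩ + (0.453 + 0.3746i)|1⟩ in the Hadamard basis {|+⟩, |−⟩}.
(0.8924 + 0.2649i)|+⟩ + (0.2517 - 0.2649i)|−⟩

With |ψ⟩ = α|0⟩ + β|1⟩, the Hadamard-basis coefficients are ⟨+|ψ⟩ = (α + β)/√2 and ⟨−|ψ⟩ = (α − β)/√2.
Here α = 0.809, β = (0.453 + 0.3746i): (α + β)/√2 = (0.8924 + 0.2649i), (α − β)/√2 = (0.2517 - 0.2649i).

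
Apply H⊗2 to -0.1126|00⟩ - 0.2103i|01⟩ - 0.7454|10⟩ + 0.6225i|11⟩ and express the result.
(-0.429 + 0.2061i)|00⟩ + (-0.429 - 0.2061i)|01⟩ + (0.3164 - 0.4164i)|10⟩ + (0.3164 + 0.4164i)|11⟩

H⊗2 gives amp(|y⟩) = (1/2) Σ_x (−1)^(x·y) amp(|x⟩), where x·y is the number of positions in which both x and y have a 1.
|00⟩: (-0.1126 - 0.2103i - 0.7454 + 0.6225i)/2 = (-0.429 + 0.2061i)
|01⟩: (-0.1126 + 0.2103i - 0.7454 - 0.6225i)/2 = (-0.429 - 0.2061i)
|10⟩: (-0.1126 - 0.2103i + 0.7454 - 0.6225i)/2 = (0.3164 - 0.4164i)
|11⟩: (-0.1126 + 0.2103i + 0.7454 + 0.6225i)/2 = (0.3164 + 0.4164i)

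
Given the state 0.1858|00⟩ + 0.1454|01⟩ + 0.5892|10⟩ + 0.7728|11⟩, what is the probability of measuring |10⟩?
0.3472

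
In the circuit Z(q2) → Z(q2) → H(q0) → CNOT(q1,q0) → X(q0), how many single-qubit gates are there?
4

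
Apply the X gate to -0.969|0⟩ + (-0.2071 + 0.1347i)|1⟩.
(-0.2071 + 0.1347i)|0⟩ - 0.969|1⟩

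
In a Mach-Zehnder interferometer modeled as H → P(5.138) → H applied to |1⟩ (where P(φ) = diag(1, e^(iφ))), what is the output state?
(0.2936 + 0.4554i)|0⟩ + (0.7064 - 0.4554i)|1⟩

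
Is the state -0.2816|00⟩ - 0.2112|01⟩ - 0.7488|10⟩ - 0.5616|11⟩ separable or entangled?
Separable

Writing the state as a|00⟩ + b|01⟩ + c|10⟩ + d|11⟩, it is a product state iff ad − bc = 0.
Here (a, b, c, d) = (-0.2816, -0.2112, -0.7488, -0.5616): ad − bc = (-0.2816)(-0.5616) − (-0.2112)(-0.7488) = 0, so the state is separable.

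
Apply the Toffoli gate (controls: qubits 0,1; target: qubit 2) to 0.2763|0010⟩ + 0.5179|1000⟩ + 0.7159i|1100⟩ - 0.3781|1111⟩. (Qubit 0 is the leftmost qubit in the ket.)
0.2763|0010⟩ + 0.5179|1000⟩ - 0.3781|1101⟩ + 0.7159i|1110⟩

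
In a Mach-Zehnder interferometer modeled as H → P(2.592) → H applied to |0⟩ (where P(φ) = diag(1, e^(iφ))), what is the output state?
(0.07363 + 0.2612i)|0⟩ + (0.9264 - 0.2612i)|1⟩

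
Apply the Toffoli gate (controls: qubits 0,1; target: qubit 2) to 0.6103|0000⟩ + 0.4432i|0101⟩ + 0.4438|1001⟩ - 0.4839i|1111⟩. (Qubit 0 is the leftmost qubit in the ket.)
0.6103|0000⟩ + 0.4432i|0101⟩ + 0.4438|1001⟩ - 0.4839i|1101⟩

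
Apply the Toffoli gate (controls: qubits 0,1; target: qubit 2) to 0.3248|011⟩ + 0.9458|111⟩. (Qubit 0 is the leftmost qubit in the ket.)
0.3248|011⟩ + 0.9458|110⟩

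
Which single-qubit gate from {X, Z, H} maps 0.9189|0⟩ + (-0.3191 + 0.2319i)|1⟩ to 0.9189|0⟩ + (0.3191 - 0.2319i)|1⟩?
Z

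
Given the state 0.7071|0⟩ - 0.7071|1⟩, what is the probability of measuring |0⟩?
0.5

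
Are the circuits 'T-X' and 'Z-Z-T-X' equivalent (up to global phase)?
Yes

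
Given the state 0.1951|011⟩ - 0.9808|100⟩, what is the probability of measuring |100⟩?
0.962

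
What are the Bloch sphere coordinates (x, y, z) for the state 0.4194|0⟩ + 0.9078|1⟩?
(0.7615, 0, -0.6482)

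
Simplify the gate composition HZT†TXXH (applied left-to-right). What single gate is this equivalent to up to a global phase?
X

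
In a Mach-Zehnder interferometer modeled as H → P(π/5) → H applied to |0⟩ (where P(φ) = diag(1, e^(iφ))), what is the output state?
(0.9045 + 0.2939i)|0⟩ + (0.09549 - 0.2939i)|1⟩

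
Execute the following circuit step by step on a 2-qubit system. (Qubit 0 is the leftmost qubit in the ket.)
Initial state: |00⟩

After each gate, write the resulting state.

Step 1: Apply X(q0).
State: |10⟩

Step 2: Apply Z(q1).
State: |10⟩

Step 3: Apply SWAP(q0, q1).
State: |01⟩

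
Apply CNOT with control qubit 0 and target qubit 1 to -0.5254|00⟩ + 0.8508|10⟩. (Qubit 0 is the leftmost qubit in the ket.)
-0.5254|00⟩ + 0.8508|11⟩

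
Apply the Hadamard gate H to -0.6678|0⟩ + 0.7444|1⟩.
0.05416|0⟩ - 0.9986|1⟩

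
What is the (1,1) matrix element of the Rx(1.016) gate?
0.8737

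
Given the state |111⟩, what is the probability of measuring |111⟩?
1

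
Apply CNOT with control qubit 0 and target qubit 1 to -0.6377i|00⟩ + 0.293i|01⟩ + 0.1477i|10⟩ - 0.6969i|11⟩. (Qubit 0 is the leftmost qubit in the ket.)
-0.6377i|00⟩ + 0.293i|01⟩ - 0.6969i|10⟩ + 0.1477i|11⟩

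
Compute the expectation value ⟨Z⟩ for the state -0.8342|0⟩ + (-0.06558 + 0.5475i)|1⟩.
0.3918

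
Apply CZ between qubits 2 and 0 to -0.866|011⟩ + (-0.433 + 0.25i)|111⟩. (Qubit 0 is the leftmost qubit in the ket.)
-0.866|011⟩ + (0.433 - 0.25i)|111⟩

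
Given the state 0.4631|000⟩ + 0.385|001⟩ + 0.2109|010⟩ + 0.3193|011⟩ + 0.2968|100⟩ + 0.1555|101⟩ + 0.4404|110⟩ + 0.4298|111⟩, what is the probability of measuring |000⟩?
0.2145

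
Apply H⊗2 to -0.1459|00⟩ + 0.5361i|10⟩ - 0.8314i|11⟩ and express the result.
(-0.07295 - 0.1477i)|00⟩ + (-0.07295 + 0.6838i)|01⟩ + (-0.07295 + 0.1477i)|10⟩ + (-0.07295 - 0.6838i)|11⟩

H⊗2 gives amp(|y⟩) = (1/2) Σ_x (−1)^(x·y) amp(|x⟩), where x·y is the number of positions in which both x and y have a 1.
|00⟩: (-0.1459 + 0.5361i - 0.8314i)/2 = (-0.07295 - 0.1477i)
|01⟩: (-0.1459 + 0.5361i + 0.8314i)/2 = (-0.07295 + 0.6838i)
|10⟩: (-0.1459 - 0.5361i + 0.8314i)/2 = (-0.07295 + 0.1477i)
|11⟩: (-0.1459 - 0.5361i - 0.8314i)/2 = (-0.07295 - 0.6838i)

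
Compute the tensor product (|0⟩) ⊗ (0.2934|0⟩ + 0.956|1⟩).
0.2934|00⟩ + 0.956|01⟩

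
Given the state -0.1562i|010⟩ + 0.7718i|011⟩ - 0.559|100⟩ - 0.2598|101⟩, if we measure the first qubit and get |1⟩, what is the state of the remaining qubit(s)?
-0.9068|00⟩ - 0.4215|01⟩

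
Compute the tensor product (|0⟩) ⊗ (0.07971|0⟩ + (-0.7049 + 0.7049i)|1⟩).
0.07971|00⟩ + (-0.7049 + 0.7049i)|01⟩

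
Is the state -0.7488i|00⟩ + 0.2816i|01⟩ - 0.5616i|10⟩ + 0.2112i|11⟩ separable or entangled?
Separable

Writing the state as a|00⟩ + b|01⟩ + c|10⟩ + d|11⟩, it is a product state iff ad − bc = 0.
Here (a, b, c, d) = (-0.7488i, 0.2816i, -0.5616i, 0.2112i): ad − bc = (-0.7488i)(0.2112i) − (0.2816i)(-0.5616i) = 0, so the state is separable.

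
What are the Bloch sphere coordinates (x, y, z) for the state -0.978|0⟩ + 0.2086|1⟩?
(-0.408, 0, 0.913)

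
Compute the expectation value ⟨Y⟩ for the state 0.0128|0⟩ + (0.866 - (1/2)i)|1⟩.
-0.0128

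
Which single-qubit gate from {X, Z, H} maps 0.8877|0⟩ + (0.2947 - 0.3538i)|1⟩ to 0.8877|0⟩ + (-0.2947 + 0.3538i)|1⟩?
Z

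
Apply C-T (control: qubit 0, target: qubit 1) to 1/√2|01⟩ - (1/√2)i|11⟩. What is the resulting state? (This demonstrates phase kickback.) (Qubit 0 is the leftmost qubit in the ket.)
1/√2|01⟩ + (1/2 - (1/2)i)|11⟩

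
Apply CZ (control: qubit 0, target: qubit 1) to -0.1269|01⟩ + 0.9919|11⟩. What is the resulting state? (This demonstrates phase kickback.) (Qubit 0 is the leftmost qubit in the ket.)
-0.1269|01⟩ - 0.9919|11⟩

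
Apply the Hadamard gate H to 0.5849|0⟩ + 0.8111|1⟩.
0.9871|0⟩ - 0.1599|1⟩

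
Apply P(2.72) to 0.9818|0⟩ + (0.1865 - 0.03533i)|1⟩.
0.9818|0⟩ + (-0.1557 + 0.1086i)|1⟩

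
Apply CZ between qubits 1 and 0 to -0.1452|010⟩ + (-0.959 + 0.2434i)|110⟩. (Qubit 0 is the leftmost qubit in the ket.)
-0.1452|010⟩ + (0.959 - 0.2434i)|110⟩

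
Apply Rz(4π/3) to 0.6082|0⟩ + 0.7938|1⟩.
(-0.3041 - 0.5267i)|0⟩ + (-0.3969 + 0.6875i)|1⟩

Rz(4π/3) = [[e^(−iθ/2), 0], [0, e^(iθ/2)]] with e^(±iθ/2) = cos(θ/2) ± i·sin(θ/2); θ = 4π/3, cos(θ/2) ≈ -0.5, sin(θ/2) ≈ 0.866025.
With a = amp(|0⟩) = 0.6082 and b = amp(|1⟩) = 0.7938:
new amp(|0⟩) = (-0.5 - 0.866025i)·a = (-0.3041 - 0.5267i)
new amp(|1⟩) = (-0.5 + 0.866025i)·b = (-0.3969 + 0.6875i)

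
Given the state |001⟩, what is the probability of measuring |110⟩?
0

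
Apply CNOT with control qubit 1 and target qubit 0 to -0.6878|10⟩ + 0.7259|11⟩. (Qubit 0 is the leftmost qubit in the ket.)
0.7259|01⟩ - 0.6878|10⟩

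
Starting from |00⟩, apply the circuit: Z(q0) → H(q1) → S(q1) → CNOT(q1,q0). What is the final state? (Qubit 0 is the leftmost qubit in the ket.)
1/√2|00⟩ + (1/√2)i|11⟩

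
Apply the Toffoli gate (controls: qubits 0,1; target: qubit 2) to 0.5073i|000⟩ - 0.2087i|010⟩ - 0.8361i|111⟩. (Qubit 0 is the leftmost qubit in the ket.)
0.5073i|000⟩ - 0.2087i|010⟩ - 0.8361i|110⟩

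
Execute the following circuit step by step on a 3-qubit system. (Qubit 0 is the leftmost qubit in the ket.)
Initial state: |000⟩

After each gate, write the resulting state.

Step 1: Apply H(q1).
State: 1/√2|000⟩ + 1/√2|010⟩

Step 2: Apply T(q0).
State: 1/√2|000⟩ + 1/√2|010⟩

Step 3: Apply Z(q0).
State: 1/√2|000⟩ + 1/√2|010⟩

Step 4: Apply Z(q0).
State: 1/√2|000⟩ + 1/√2|010⟩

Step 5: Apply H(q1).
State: |000⟩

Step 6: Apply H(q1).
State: 1/√2|000⟩ + 1/√2|010⟩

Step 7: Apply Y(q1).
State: -(1/√2)i|000⟩ + (1/√2)i|010⟩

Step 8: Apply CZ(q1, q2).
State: -(1/√2)i|000⟩ + (1/√2)i|010⟩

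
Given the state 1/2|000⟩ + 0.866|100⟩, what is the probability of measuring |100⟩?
0.75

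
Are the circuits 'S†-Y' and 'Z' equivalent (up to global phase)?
No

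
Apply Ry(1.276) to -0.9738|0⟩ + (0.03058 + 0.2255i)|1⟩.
(-0.8005 - 0.1343i)|0⟩ + (-0.5554 + 0.1811i)|1⟩

Ry(1.276) = [[cos(θ/2), −sin(θ/2)], [sin(θ/2), cos(θ/2)]]; θ = 1.276, cos(θ/2) ≈ 0.803289, sin(θ/2) ≈ 0.59559.
With a = amp(|0⟩) = -0.9738 and b = amp(|1⟩) = (0.03058 + 0.2255i):
new amp(|0⟩) = (0.803289)·a + (-0.59559)·b = (-0.8005 - 0.1343i)
new amp(|1⟩) = (0.59559)·a + (0.803289)·b = (-0.5554 + 0.1811i)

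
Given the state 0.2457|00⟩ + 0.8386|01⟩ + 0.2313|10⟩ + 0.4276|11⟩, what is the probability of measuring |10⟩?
0.0535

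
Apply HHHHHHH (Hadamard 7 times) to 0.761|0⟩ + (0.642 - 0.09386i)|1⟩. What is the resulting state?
(0.9921 - 0.06637i)|0⟩ + (0.08415 + 0.06637i)|1⟩

H² = I, so H^7 = H: a single Hadamard. With (a, b) = (0.761, (0.642 - 0.09386i)), H gives ((a + b)/√2, (a − b)/√2) = ((0.9921 - 0.06637i), (0.08415 + 0.06637i)).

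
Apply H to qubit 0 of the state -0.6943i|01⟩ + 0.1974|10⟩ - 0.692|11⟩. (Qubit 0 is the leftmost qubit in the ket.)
0.1396|00⟩ + (-0.4893 - 0.4909i)|01⟩ - 0.1396|10⟩ + (0.4893 - 0.4909i)|11⟩

H on qubit 0 mixes each pair of kets that differ only in qubit 0: amplitudes (a, b) of (|…0…⟩, |…1…⟩) become ((a + b)/√2, (a − b)/√2). Kets absent from the input have amplitude 0.
(|00⟩, |10⟩): (a, b) = (0, 0.1974) → (0.1396, -0.1396)
(|01⟩, |11⟩): (a, b) = (-0.6943i, -0.692) → ((-0.4893 - 0.4909i), (0.4893 - 0.4909i))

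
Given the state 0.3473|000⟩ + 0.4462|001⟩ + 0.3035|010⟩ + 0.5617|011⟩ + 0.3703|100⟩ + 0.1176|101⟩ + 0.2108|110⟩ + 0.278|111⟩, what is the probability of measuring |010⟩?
0.09211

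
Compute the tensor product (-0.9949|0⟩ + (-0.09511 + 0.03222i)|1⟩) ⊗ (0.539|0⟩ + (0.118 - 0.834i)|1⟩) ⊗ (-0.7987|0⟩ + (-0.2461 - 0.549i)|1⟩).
0.4283|000⟩ + (0.132 + 0.2944i)|001⟩ + (0.09377 - 0.6627i)|010⟩ + (0.4844 - 0.1397i)|011⟩ + (0.04094 - 0.01387i)|100⟩ + (0.02215 + 0.02387i)|101⟩ + (-0.0125 - 0.06639i)|110⟩ + (0.04178 - 0.02905i)|111⟩

amp(|b₁b₂…⟩) = product of the factor amplitudes for bits b₁, b₂, …; only kets whose every factor amplitude is nonzero survive.
|000⟩: (-0.9949)(0.539)(-0.7987) = 0.4283
|001⟩: (-0.9949)(0.539)(-0.2461 - 0.549i) = (0.132 + 0.2944i)
|010⟩: (-0.9949)(0.118 - 0.834i)(-0.7987) = (0.09377 - 0.6627i)
|011⟩: (-0.9949)(0.118 - 0.834i)(-0.2461 - 0.549i) = (0.4844 - 0.1397i)
|100⟩: (-0.09511 + 0.03222i)(0.539)(-0.7987) = (0.04094 - 0.01387i)
|101⟩: (-0.09511 + 0.03222i)(0.539)(-0.2461 - 0.549i) = (0.02215 + 0.02387i)
|110⟩: (-0.09511 + 0.03222i)(0.118 - 0.834i)(-0.7987) = (-0.0125 - 0.06639i)
|111⟩: (-0.09511 + 0.03222i)(0.118 - 0.834i)(-0.2461 - 0.549i) = (0.04178 - 0.02905i)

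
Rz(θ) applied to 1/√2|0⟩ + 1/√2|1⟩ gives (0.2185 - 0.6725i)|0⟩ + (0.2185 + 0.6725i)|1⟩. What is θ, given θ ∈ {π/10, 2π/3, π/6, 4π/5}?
4π/5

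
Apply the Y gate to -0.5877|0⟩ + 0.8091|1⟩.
-0.8091i|0⟩ - 0.5877i|1⟩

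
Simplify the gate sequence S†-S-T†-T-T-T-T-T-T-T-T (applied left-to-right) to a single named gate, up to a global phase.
T†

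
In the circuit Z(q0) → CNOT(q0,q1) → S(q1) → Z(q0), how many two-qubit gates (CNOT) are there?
1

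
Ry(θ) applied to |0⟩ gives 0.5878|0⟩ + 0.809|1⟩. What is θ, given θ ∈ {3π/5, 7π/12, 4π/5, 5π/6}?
3π/5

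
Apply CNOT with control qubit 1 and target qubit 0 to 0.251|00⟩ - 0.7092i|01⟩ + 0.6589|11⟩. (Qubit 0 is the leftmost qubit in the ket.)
0.251|00⟩ + 0.6589|01⟩ - 0.7092i|11⟩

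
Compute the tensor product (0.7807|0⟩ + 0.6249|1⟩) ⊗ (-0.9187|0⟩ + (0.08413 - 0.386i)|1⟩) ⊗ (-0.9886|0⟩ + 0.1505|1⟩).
0.7091|000⟩ - 0.1079|001⟩ + (-0.06493 + 0.2979i)|010⟩ + (0.009885 - 0.04535i)|011⟩ + 0.5676|100⟩ - 0.0864|101⟩ + (-0.05197 + 0.2385i)|110⟩ + (0.007912 - 0.0363i)|111⟩

amp(|b₁b₂…⟩) = product of the factor amplitudes for bits b₁, b₂, …; only kets whose every factor amplitude is nonzero survive.
|000⟩: (0.7807)(-0.9187)(-0.9886) = 0.7091
|001⟩: (0.7807)(-0.9187)(0.1505) = -0.1079
|010⟩: (0.7807)(0.08413 - 0.386i)(-0.9886) = (-0.06493 + 0.2979i)
|011⟩: (0.7807)(0.08413 - 0.386i)(0.1505) = (0.009885 - 0.04535i)
|100⟩: (0.6249)(-0.9187)(-0.9886) = 0.5676
|101⟩: (0.6249)(-0.9187)(0.1505) = -0.0864
|110⟩: (0.6249)(0.08413 - 0.386i)(-0.9886) = (-0.05197 + 0.2385i)
|111⟩: (0.6249)(0.08413 - 0.386i)(0.1505) = (0.007912 - 0.0363i)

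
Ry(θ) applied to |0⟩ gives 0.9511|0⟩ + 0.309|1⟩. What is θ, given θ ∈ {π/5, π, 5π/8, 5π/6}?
π/5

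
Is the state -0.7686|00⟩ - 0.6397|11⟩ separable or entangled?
Entangled

Writing the state as a|00⟩ + b|01⟩ + c|10⟩ + d|11⟩, it is a product state iff ad − bc = 0.
Here (a, b, c, d) = (-0.7686, 0, 0, -0.6397): ad − bc = (-0.7686)(-0.6397) − (0)(0) = 0.4917 ≠ 0, so the state is entangled.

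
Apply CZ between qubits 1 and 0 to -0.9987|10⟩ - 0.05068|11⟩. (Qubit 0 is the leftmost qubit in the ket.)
-0.9987|10⟩ + 0.05068|11⟩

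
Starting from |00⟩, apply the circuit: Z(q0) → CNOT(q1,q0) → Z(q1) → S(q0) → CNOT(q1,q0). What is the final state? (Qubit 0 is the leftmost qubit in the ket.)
|00⟩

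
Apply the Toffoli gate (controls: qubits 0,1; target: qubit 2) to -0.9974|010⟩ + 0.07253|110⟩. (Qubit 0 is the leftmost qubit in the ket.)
-0.9974|010⟩ + 0.07253|111⟩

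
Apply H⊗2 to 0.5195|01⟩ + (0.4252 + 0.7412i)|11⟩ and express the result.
(0.4724 + 0.3706i)|00⟩ + (-0.4724 - 0.3706i)|01⟩ + (0.04715 - 0.3706i)|10⟩ + (-0.04715 + 0.3706i)|11⟩

H⊗2 gives amp(|y⟩) = (1/2) Σ_x (−1)^(x·y) amp(|x⟩), where x·y is the number of positions in which both x and y have a 1.
|00⟩: (0.5195 + (0.4252 + 0.7412i))/2 = (0.4724 + 0.3706i)
|01⟩: (-0.5195 - (0.4252 + 0.7412i))/2 = (-0.4724 - 0.3706i)
|10⟩: (0.5195 - (0.4252 + 0.7412i))/2 = (0.04715 - 0.3706i)
|11⟩: (-0.5195 + (0.4252 + 0.7412i))/2 = (-0.04715 + 0.3706i)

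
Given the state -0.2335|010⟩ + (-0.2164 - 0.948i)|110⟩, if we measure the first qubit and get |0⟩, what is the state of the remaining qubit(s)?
-|10⟩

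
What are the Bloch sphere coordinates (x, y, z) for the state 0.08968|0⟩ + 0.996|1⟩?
(0.1786, 0, -0.984)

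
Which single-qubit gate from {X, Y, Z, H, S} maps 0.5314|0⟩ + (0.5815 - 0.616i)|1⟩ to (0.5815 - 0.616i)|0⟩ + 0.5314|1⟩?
X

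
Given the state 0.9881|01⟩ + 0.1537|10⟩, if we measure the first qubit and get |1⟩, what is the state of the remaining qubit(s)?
|0⟩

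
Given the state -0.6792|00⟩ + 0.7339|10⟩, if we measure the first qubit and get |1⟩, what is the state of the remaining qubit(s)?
|0⟩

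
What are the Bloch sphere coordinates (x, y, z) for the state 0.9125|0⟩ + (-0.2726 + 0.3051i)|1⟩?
(-0.4975, 0.5568, 0.6653)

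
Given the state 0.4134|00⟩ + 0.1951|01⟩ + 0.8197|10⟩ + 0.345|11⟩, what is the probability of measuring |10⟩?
0.6719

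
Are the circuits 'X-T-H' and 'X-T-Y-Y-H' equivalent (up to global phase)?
Yes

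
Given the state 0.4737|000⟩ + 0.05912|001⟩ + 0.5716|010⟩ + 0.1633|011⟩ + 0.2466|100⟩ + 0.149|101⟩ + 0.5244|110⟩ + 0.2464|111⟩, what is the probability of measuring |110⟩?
0.275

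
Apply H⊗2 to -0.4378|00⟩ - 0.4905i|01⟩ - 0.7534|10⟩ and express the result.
(-0.5956 - 0.2453i)|00⟩ + (-0.5956 + 0.2453i)|01⟩ + (0.1578 - 0.2453i)|10⟩ + (0.1578 + 0.2453i)|11⟩

H⊗2 gives amp(|y⟩) = (1/2) Σ_x (−1)^(x·y) amp(|x⟩), where x·y is the number of positions in which both x and y have a 1.
|00⟩: (-0.4378 - 0.4905i - 0.7534)/2 = (-0.5956 - 0.2453i)
|01⟩: (-0.4378 + 0.4905i - 0.7534)/2 = (-0.5956 + 0.2453i)
|10⟩: (-0.4378 - 0.4905i + 0.7534)/2 = (0.1578 - 0.2453i)
|11⟩: (-0.4378 + 0.4905i + 0.7534)/2 = (0.1578 + 0.2453i)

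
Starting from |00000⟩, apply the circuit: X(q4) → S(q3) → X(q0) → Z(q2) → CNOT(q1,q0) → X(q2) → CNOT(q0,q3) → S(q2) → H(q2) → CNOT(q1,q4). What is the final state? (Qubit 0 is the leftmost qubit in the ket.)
(1/√2)i|10011⟩ - (1/√2)i|10111⟩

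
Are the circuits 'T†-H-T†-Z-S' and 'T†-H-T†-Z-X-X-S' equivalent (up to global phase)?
Yes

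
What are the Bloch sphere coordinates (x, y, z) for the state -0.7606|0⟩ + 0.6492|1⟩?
(-0.9876, 0, 0.1571)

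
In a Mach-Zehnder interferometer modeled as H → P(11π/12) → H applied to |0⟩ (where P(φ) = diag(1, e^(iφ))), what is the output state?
(0.01704 + 0.1294i)|0⟩ + (0.983 - 0.1294i)|1⟩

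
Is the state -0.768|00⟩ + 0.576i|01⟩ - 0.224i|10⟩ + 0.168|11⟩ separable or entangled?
Entangled

Writing the state as a|00⟩ + b|01⟩ + c|10⟩ + d|11⟩, it is a product state iff ad − bc = 0.
Here (a, b, c, d) = (-0.768, 0.576i, -0.224i, 0.168): ad − bc = (-0.768)(0.168) − (0.576i)(-0.224i) = -0.258 ≠ 0, so the state is entangled.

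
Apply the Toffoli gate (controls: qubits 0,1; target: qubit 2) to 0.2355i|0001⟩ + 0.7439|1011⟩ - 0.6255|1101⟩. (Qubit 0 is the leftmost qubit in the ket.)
0.2355i|0001⟩ + 0.7439|1011⟩ - 0.6255|1111⟩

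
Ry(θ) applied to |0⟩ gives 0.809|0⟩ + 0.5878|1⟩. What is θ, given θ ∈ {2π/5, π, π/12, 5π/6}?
2π/5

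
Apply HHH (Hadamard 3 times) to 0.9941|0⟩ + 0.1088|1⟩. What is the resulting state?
0.7799|0⟩ + 0.626|1⟩

H² = I, so H^3 = H: a single Hadamard. With (a, b) = (0.9941, 0.1088), H gives ((a + b)/√2, (a − b)/√2) = (0.7799, 0.626).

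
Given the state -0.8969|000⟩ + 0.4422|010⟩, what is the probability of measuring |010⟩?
0.1955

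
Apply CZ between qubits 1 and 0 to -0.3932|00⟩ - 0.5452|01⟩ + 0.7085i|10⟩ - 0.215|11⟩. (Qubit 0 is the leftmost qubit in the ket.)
-0.3932|00⟩ - 0.5452|01⟩ + 0.7085i|10⟩ + 0.215|11⟩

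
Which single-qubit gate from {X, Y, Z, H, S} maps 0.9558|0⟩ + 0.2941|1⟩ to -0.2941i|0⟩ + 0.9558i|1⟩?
Y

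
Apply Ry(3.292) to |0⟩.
-0.07513|0⟩ + 0.9972|1⟩

Ry(3.292) = [[cos(θ/2), −sin(θ/2)], [sin(θ/2), cos(θ/2)]]; θ = 3.292, cos(θ/2) ≈ -0.0751328, sin(θ/2) ≈ 0.997174.
With a = amp(|0⟩) = 1 and b = amp(|1⟩) = 0:
new amp(|0⟩) = (-0.0751328)·a + (-0.997174)·b = -0.07513
new amp(|1⟩) = (0.997174)·a + (-0.0751328)·b = 0.9972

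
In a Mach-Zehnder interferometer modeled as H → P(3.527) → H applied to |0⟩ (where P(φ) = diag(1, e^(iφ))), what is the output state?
(0.03668 - 0.188i)|0⟩ + (0.9633 + 0.188i)|1⟩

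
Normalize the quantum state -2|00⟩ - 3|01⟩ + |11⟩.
-0.5345|00⟩ - 0.8018|01⟩ + 0.2673|11⟩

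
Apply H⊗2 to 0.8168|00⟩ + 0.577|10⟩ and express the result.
0.6969|00⟩ + 0.6969|01⟩ + 0.1199|10⟩ + 0.1199|11⟩

H⊗2 gives amp(|y⟩) = (1/2) Σ_x (−1)^(x·y) amp(|x⟩), where x·y is the number of positions in which both x and y have a 1.
|00⟩: (0.8168 + 0.577)/2 = 0.6969
|01⟩: (0.8168 + 0.577)/2 = 0.6969
|10⟩: (0.8168 - 0.577)/2 = 0.1199
|11⟩: (0.8168 - 0.577)/2 = 0.1199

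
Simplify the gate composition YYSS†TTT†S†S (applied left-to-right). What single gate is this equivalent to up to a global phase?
T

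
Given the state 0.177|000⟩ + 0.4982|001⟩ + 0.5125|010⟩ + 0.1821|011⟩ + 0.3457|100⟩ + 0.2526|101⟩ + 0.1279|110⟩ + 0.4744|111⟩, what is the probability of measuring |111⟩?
0.2251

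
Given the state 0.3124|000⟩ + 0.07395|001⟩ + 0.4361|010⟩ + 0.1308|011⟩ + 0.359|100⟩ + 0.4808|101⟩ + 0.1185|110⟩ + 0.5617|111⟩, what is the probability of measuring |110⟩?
0.01404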